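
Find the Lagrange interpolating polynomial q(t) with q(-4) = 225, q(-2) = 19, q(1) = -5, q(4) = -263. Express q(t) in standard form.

Build the Lagrange basis polynomials:
L_0(t) = (t + 2)(t - 1)(t - 4) / [-80] = -(1/80)t^3 + (3/80)t^2 + (3/40)t - 1/10
L_1(t) = (t + 4)(t - 1)(t - 4) / [36] = (1/36)t^3 - (1/36)t^2 - (4/9)t + 4/9
L_2(t) = (t + 4)(t + 2)(t - 4) / [-45] = -(1/45)t^3 - (2/45)t^2 + (16/45)t + 32/45
L_3(t) = (t + 4)(t + 2)(t - 1) / [144] = (1/144)t^3 + (5/144)t^2 + (1/72)t - 1/18
q(t) = 225·L_0 + 19·L_1 + (-5)·L_2 + (-263)·L_3
  225·L_0(t) = -(45/16)t^3 + (135/16)t^2 + (135/8)t - 45/2
  19·L_1(t) = (19/36)t^3 - (19/36)t^2 - (76/9)t + 76/9
  (-5)·L_2(t) = (1/9)t^3 + (2/9)t^2 - (16/9)t - 32/9
  (-263)·L_3(t) = -(263/144)t^3 - (1315/144)t^2 - (263/72)t + 263/18
Adding term by term: -4t^3 - t^2 + 3t - 3

q(t) = -4t^3 - t^2 + 3t - 3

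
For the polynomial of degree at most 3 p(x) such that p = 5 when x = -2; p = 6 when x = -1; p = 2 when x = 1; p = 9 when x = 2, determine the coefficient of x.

Build the Lagrange basis polynomials:
L_0(x) = (x + 1)(x - 1)(x - 2) / [-12] = -(1/12)x^3 + (1/6)x^2 + (1/12)x - 1/6
L_1(x) = (x + 2)(x - 1)(x - 2) / [6] = (1/6)x^3 - (1/6)x^2 - (2/3)x + 2/3
L_2(x) = (x + 2)(x + 1)(x - 2) / [-6] = -(1/6)x^3 - (1/6)x^2 + (2/3)x + 2/3
L_3(x) = (x + 2)(x + 1)(x - 1) / [12] = (1/12)x^3 + (1/6)x^2 - (1/12)x - 1/6
p(x) = 5·L_0 + 6·L_1 + 2·L_2 + 9·L_3
Only the coefficient of x is needed; take it from each L_i and combine:
5·(1/12) + 6·(-2/3) + 2·(2/3) + 9·(-1/12) = -3

-3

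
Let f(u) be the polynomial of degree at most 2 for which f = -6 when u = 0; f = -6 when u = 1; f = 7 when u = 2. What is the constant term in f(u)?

L_0(u) = (u - 1)(u - 2) / [2] = (1/2)u^2 - (3/2)u + 1
L_1(u) = u(u - 2) / [-1] = -u^2 + 2u
L_2(u) = u(u - 1) / [2] = (1/2)u^2 - (1/2)u
f(u) = (-6)·L_0 + (-6)·L_1 + 7·L_2
Only the constant term is needed; take it from each L_i and combine:
(-6)·(1) + (-6)·(0) + 7·(0) = -6

-6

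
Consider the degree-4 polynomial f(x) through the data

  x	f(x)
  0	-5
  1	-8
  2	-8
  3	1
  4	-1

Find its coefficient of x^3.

15/2

L_0(x) = (x - 1)(x - 2)(x - 3)(x - 4) / [24] = (1/24)x^4 - (5/12)x^3 + (35/24)x^2 - (25/12)x + 1
L_1(x) = x(x - 2)(x - 3)(x - 4) / [-6] = -(1/6)x^4 + (3/2)x^3 - (13/3)x^2 + 4x
L_2(x) = x(x - 1)(x - 3)(x - 4) / [4] = (1/4)x^4 - 2x^3 + (19/4)x^2 - 3x
L_3(x) = x(x - 1)(x - 2)(x - 4) / [-6] = -(1/6)x^4 + (7/6)x^3 - (7/3)x^2 + (4/3)x
L_4(x) = x(x - 1)(x - 2)(x - 3) / [24] = (1/24)x^4 - (1/4)x^3 + (11/24)x^2 - (1/4)x
f(x) = (-5)·L_0 + (-8)·L_1 + (-8)·L_2 + 1·L_3 + (-1)·L_4
Only the coefficient of x^3 is needed; take it from each L_i and combine:
(-5)·(-5/12) + (-8)·(3/2) + (-8)·(-2) + 1·(7/6) + (-1)·(-1/4) = 15/2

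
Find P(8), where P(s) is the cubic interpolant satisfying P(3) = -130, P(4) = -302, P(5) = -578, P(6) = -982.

-2270

Evaluate each Lagrange basis at s = 8:
L_0(8) = (4)·(3)·(2)/[(-1)·(-2)·(-3)] = -4
L_1(8) = (5)·(3)·(2)/[(1)·(-1)·(-2)] = 15
L_2(8) = (5)·(4)·(2)/[(2)·(1)·(-1)] = -20
L_3(8) = (5)·(4)·(3)/[(3)·(2)·(1)] = 10
Sum: (-130)·(-4) + (-302)·(15) + (-578)·(-20) + (-982)·(10) = -2270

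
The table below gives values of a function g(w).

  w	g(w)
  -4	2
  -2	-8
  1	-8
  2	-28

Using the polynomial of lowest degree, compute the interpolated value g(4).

L_0(4) = (6)·(3)·(2)/[(-2)·(-5)·(-6)] = -3/5
L_1(4) = (8)·(3)·(2)/[(2)·(-3)·(-4)] = 2
L_2(4) = (8)·(6)·(2)/[(5)·(3)·(-1)] = -32/5
L_3(4) = (8)·(6)·(3)/[(6)·(4)·(1)] = 6
Sum: 2·(-3/5) + (-8)·(2) + (-8)·(-32/5) + (-28)·(6) = -134

-134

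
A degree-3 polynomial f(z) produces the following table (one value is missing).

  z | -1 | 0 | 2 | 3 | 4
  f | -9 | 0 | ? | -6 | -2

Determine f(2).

-18/5

The 4 known values determine f uniquely (degree ≤ 3).
Evaluate each Lagrange basis at z = 2:
L_0(2) = (2)·(-1)·(-2)/[(-1)·(-4)·(-5)] = -1/5
L_1(2) = (3)·(-1)·(-2)/[(1)·(-3)·(-4)] = 1/2
L_2(2) = (3)·(2)·(-2)/[(4)·(3)·(-1)] = 1
L_3(2) = (3)·(2)·(-1)/[(5)·(4)·(1)] = -3/10
Sum: (-9)·(-1/5) + 0 + (-6)·(1) + (-2)·(-3/10) = -18/5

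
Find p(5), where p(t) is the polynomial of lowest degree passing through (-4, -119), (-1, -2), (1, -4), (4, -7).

L_0(5) = (6)·(4)·(1)/[(-3)·(-5)·(-8)] = -1/5
L_1(5) = (9)·(4)·(1)/[(3)·(-2)·(-5)] = 6/5
L_2(5) = (9)·(6)·(1)/[(5)·(2)·(-3)] = -9/5
L_3(5) = (9)·(6)·(4)/[(8)·(5)·(3)] = 9/5
Sum: (-119)·(-1/5) + (-2)·(6/5) + (-4)·(-9/5) + (-7)·(9/5) = 16

16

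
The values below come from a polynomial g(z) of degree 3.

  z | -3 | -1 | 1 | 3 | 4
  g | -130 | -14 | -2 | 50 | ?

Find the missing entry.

The 4 known values determine g uniquely (degree ≤ 3).
Evaluate each Lagrange basis at z = 4:
L_0(4) = (5)·(3)·(1)/[(-2)·(-4)·(-6)] = -5/16
L_1(4) = (7)·(3)·(1)/[(2)·(-2)·(-4)] = 21/16
L_2(4) = (7)·(5)·(1)/[(4)·(2)·(-2)] = -35/16
L_3(4) = (7)·(5)·(3)/[(6)·(4)·(2)] = 35/16
Sum: (-130)·(-5/16) + (-14)·(21/16) + (-2)·(-35/16) + 50·(35/16) = 136

136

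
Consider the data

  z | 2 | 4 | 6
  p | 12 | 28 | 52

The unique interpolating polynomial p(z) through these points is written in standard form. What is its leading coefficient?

1

Build the Lagrange basis polynomials:
L_0(z) = (z - 4)(z - 6) / [8] = (1/8)z^2 - (5/4)z + 3
L_1(z) = (z - 2)(z - 6) / [-4] = -(1/4)z^2 + 2z - 3
L_2(z) = (z - 2)(z - 4) / [8] = (1/8)z^2 - (3/4)z + 1
p(z) = 12·L_0 + 28·L_1 + 52·L_2
Only the coefficient of z^2 is needed; take it from each L_i and combine:
12·(1/8) + 28·(-1/4) + 52·(1/8) = 1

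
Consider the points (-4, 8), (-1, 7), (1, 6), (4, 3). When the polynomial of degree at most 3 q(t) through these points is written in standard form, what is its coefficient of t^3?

The leading coefficient equals the top divided difference q[-4,-1,1,4].
q[-4,-1] = (7 - 8) / (-1 - (-4)) = -1/3
q[-1,1] = (6 - 7) / (1 - (-1)) = -1/2
q[1,4] = (3 - 6) / (4 - 1) = -1
q[-4,-1,1] = (-1/2 - (-1/3)) / (1 - (-4)) = -1/30
q[-1,1,4] = (-1 - (-1/2)) / (4 - (-1)) = -1/10
q[-4,-1,1,4] = (-1/10 - (-1/30)) / (4 - (-4)) = -1/120

-1/120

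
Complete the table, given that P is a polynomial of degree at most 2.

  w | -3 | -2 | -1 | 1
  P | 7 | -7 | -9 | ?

The 3 known values determine P uniquely (degree ≤ 2).
Evaluate each Lagrange basis at w = 1:
L_0(1) = (3)·(2)/[(-1)·(-2)] = 3
L_1(1) = (4)·(2)/[(1)·(-1)] = -8
L_2(1) = (4)·(3)/[(2)·(1)] = 6
Sum: 7·(3) + (-7)·(-8) + (-9)·(6) = 23

23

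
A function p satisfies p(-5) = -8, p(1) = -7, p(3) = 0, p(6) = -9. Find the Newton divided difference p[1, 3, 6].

-13/10

p[1,3] = (0 - (-7)) / (3 - 1) = 7/2
p[3,6] = (-9 - 0) / (6 - 3) = -3
p[1,3,6] = (-3 - 7/2) / (6 - 1) = -13/10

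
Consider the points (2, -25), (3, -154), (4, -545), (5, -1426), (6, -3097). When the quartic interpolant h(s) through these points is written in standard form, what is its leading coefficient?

-3

Build the Lagrange basis polynomials:
L_0(s) = (s - 3)(s - 4)(s - 5)(s - 6) / [24] = (1/24)s^4 - (3/4)s^3 + (119/24)s^2 - (57/4)s + 15
L_1(s) = (s - 2)(s - 4)(s - 5)(s - 6) / [-6] = -(1/6)s^4 + (17/6)s^3 - (52/3)s^2 + (134/3)s - 40
L_2(s) = (s - 2)(s - 3)(s - 5)(s - 6) / [4] = (1/4)s^4 - 4s^3 + (91/4)s^2 - 54s + 45
L_3(s) = (s - 2)(s - 3)(s - 4)(s - 6) / [-6] = -(1/6)s^4 + (5/2)s^3 - (40/3)s^2 + 30s - 24
L_4(s) = (s - 2)(s - 3)(s - 4)(s - 5) / [24] = (1/24)s^4 - (7/12)s^3 + (71/24)s^2 - (77/12)s + 5
h(s) = (-25)·L_0 + (-154)·L_1 + (-545)·L_2 + (-1426)·L_3 + (-3097)·L_4
Only the coefficient of s^4 is needed; take it from each L_i and combine:
(-25)·(1/24) + (-154)·(-1/6) + (-545)·(1/4) + (-1426)·(-1/6) + (-3097)·(1/24) = -3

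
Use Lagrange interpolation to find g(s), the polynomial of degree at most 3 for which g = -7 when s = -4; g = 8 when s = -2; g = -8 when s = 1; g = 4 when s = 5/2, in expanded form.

g(s) = (1493/1755)s^3 + (5921/3510)s^2 - (21757/3510)s - 1523/351

L_0(s) = (s + 2)(s - 1)(s - 5/2) / [-65] = -(1/65)s^3 + (3/130)s^2 + (9/130)s - 1/13
L_1(s) = (s + 4)(s - 1)(s - 5/2) / [27] = (1/27)s^3 + (1/54)s^2 - (23/54)s + 10/27
L_2(s) = (s + 4)(s + 2)(s - 5/2) / [-45/2] = -(2/45)s^3 - (7/45)s^2 + (14/45)s + 8/9
L_3(s) = (s + 4)(s + 2)(s - 1) / [351/8] = (8/351)s^3 + (40/351)s^2 + (16/351)s - 64/351
g(s) = (-7)·L_0 + 8·L_1 + (-8)·L_2 + 4·L_3
  (-7)·L_0(s) = (7/65)s^3 - (21/130)s^2 - (63/130)s + 7/13
  8·L_1(s) = (8/27)s^3 + (4/27)s^2 - (92/27)s + 80/27
  (-8)·L_2(s) = (16/45)s^3 + (56/45)s^2 - (112/45)s - 64/9
  4·L_3(s) = (32/351)s^3 + (160/351)s^2 + (64/351)s - 256/351
Adding term by term: (1493/1755)s^3 + (5921/3510)s^2 - (21757/3510)s - 1523/351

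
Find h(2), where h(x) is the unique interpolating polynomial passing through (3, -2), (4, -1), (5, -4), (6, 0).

-18

Using Newton's divided-difference form:
h[3,4] = (-1 - (-2)) / (4 - 3) = 1
h[4,5] = (-4 - (-1)) / (5 - 4) = -3
h[5,6] = (0 - (-4)) / (6 - 5) = 4
h[3,4,5] = (-3 - 1) / (5 - 3) = -2
h[4,5,6] = (4 - (-3)) / (6 - 4) = 7/2
h[3,4,5,6] = (7/2 - (-2)) / (6 - 3) = 11/6
h(2) = -2 + 1·(-1) + (-2)·(-1)·(-2) + (11/6)·(-1)·(-2)·(-3) = -18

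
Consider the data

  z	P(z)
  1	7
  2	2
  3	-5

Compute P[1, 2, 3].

-1

P[1,2] = (2 - 7) / (2 - 1) = -5
P[2,3] = (-5 - 2) / (3 - 2) = -7
P[1,2,3] = (-7 - (-5)) / (3 - 1) = -1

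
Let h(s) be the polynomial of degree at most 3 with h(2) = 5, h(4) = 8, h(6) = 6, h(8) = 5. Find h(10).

11

Using Newton's divided-difference form:
h[2,4] = (8 - 5) / (4 - 2) = 3/2
h[4,6] = (6 - 8) / (6 - 4) = -1
h[6,8] = (5 - 6) / (8 - 6) = -1/2
h[2,4,6] = (-1 - 3/2) / (6 - 2) = -5/8
h[4,6,8] = (-1/2 - (-1)) / (8 - 4) = 1/8
h[2,4,6,8] = (1/8 - (-5/8)) / (8 - 2) = 1/8
h(10) = 5 + (3/2)·(8) + (-5/8)·(8)·(6) + (1/8)·(8)·(6)·(4) = 11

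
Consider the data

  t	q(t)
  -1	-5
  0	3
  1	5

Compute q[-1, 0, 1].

q[-1,0] = (3 - (-5)) / (0 - (-1)) = 8
q[0,1] = (5 - 3) / (1 - 0) = 2
q[-1,0,1] = (2 - 8) / (1 - (-1)) = -3

-3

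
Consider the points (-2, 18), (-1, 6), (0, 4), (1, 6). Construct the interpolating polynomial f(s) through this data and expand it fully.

Build the Lagrange basis polynomials:
L_0(s) = (s + 1)s(s - 1) / [-6] = -(1/6)s^3 + (1/6)s
L_1(s) = (s + 2)s(s - 1) / [2] = (1/2)s^3 + (1/2)s^2 - s
L_2(s) = (s + 2)(s + 1)(s - 1) / [-2] = -(1/2)s^3 - s^2 + (1/2)s + 1
L_3(s) = (s + 2)(s + 1)s / [6] = (1/6)s^3 + (1/2)s^2 + (1/3)s
f(s) = 18·L_0 + 6·L_1 + 4·L_2 + 6·L_3
  18·L_0(s) = -3s^3 + 3s
  6·L_1(s) = 3s^3 + 3s^2 - 6s
  4·L_2(s) = -2s^3 - 4s^2 + 2s + 4
  6·L_3(s) = s^3 + 3s^2 + 2s
Adding term by term: -s^3 + 2s^2 + s + 4

f(s) = -s^3 + 2s^2 + s + 4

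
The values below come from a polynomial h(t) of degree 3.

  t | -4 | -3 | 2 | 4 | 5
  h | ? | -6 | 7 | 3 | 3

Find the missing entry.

-717/35

The 4 known values determine h uniquely (degree ≤ 3).
L_0(-4) = (-6)·(-8)·(-9)/[(-5)·(-7)·(-8)] = 54/35
L_1(-4) = (-1)·(-8)·(-9)/[(5)·(-2)·(-3)] = -12/5
L_2(-4) = (-1)·(-6)·(-9)/[(7)·(2)·(-1)] = 27/7
L_3(-4) = (-1)·(-6)·(-8)/[(8)·(3)·(1)] = -2
Sum: (-6)·(54/35) + 7·(-12/5) + 3·(27/7) + 3·(-2) = -717/35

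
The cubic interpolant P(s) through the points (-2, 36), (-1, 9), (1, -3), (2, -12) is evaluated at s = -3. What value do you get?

93

Evaluate each Lagrange basis at s = -3:
L_0(-3) = (-2)·(-4)·(-5)/[(-1)·(-3)·(-4)] = 10/3
L_1(-3) = (-1)·(-4)·(-5)/[(1)·(-2)·(-3)] = -10/3
L_2(-3) = (-1)·(-2)·(-5)/[(3)·(2)·(-1)] = 5/3
L_3(-3) = (-1)·(-2)·(-4)/[(4)·(3)·(1)] = -2/3
Sum: 36·(10/3) + 9·(-10/3) + (-3)·(5/3) + (-12)·(-2/3) = 93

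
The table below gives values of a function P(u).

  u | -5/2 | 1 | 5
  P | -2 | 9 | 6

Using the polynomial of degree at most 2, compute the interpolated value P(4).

1163/140

Evaluate each Lagrange basis at u = 4:
L_0(4) = (3)·(-1)/[(-7/2)·(-15/2)] = -4/35
L_1(4) = (13/2)·(-1)/[(7/2)·(-4)] = 13/28
L_2(4) = (13/2)·(3)/[(15/2)·(4)] = 13/20
Sum: (-2)·(-4/35) + 9·(13/28) + 6·(13/20) = 1163/140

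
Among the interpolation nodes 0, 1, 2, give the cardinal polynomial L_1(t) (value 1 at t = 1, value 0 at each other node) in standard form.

L_1(t) = -t^2 + 2t

L_1(t) = t(t - 2) / [(1)·(-1)]
       = (t^2 - 2t) / (-1)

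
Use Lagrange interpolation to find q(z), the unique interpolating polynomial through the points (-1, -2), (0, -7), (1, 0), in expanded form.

Build the Lagrange basis polynomials:
L_0(z) = z(z - 1) / [2] = (1/2)z^2 - (1/2)z
L_1(z) = (z + 1)(z - 1) / [-1] = -z^2 + 1
L_2(z) = (z + 1)z / [2] = (1/2)z^2 + (1/2)z
q(z) = (-2)·L_0 + (-7)·L_1 + 0·L_2
  (-2)·L_0(z) = -z^2 + z
  (-7)·L_1(z) = 7z^2 - 7
  0·L_2(z) = 0
Adding term by term: 6z^2 + z - 7

q(z) = 6z^2 + z - 7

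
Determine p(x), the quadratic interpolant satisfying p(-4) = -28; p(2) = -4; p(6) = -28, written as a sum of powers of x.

Newton's divided differences:
p[-4,2] = (-4 - (-28)) / (2 - (-4)) = 4
p[2,6] = (-28 - (-4)) / (6 - 2) = -6
p[-4,2,6] = (-6 - 4) / (6 - (-4)) = -1
p(x) = -28 + 4·(x + 4) + (-1)·(x + 4)(x - 2)
Expanding: p(x) = -x^2 + 2x - 4

p(x) = -x^2 + 2x - 4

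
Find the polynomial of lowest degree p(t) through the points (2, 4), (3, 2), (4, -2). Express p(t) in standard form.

L_0(t) = (t - 3)(t - 4) / [2] = (1/2)t^2 - (7/2)t + 6
L_1(t) = (t - 2)(t - 4) / [-1] = -t^2 + 6t - 8
L_2(t) = (t - 2)(t - 3) / [2] = (1/2)t^2 - (5/2)t + 3
p(t) = 4·L_0 + 2·L_1 + (-2)·L_2
  4·L_0(t) = 2t^2 - 14t + 24
  2·L_1(t) = -2t^2 + 12t - 16
  (-2)·L_2(t) = -t^2 + 5t - 6
Adding term by term: -t^2 + 3t + 2

p(t) = -t^2 + 3t + 2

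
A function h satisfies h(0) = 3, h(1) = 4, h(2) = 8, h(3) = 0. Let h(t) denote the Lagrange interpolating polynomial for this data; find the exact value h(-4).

329

L_0(-4) = (-5)·(-6)·(-7)/[(-1)·(-2)·(-3)] = 35
L_1(-4) = (-4)·(-6)·(-7)/[(1)·(-1)·(-2)] = -84
L_2(-4) = (-4)·(-5)·(-7)/[(2)·(1)·(-1)] = 70
L_3(-4) = (-4)·(-5)·(-6)/[(3)·(2)·(1)] = -20
Sum: 3·(35) + 4·(-84) + 8·(70) + 0 = 329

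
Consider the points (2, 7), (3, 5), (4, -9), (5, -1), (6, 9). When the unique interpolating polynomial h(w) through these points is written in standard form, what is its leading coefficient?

The leading coefficient equals the top divided difference h[2,3,4,5,6].
h[2,3] = (5 - 7) / (3 - 2) = -2
h[3,4] = (-9 - 5) / (4 - 3) = -14
h[4,5] = (-1 - (-9)) / (5 - 4) = 8
h[5,6] = (9 - (-1)) / (6 - 5) = 10
h[2,3,4] = (-14 - (-2)) / (4 - 2) = -6
h[3,4,5] = (8 - (-14)) / (5 - 3) = 11
h[4,5,6] = (10 - 8) / (6 - 4) = 1
h[2,3,4,5] = (11 - (-6)) / (5 - 2) = 17/3
h[3,4,5,6] = (1 - 11) / (6 - 3) = -10/3
h[2,3,4,5,6] = (-10/3 - 17/3) / (6 - 2) = -9/4

-9/4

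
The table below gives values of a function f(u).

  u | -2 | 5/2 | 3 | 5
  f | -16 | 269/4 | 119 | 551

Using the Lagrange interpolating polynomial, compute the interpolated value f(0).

L_0(0) = (-5/2)·(-3)·(-5)/[(-9/2)·(-5)·(-7)] = 5/21
L_1(0) = (2)·(-3)·(-5)/[(9/2)·(-1/2)·(-5/2)] = 16/3
L_2(0) = (2)·(-5/2)·(-5)/[(5)·(1/2)·(-2)] = -5
L_3(0) = (2)·(-5/2)·(-3)/[(7)·(5/2)·(2)] = 3/7
Sum: (-16)·(5/21) + 269/4·(16/3) + 119·(-5) + 551·(3/7) = -4

-4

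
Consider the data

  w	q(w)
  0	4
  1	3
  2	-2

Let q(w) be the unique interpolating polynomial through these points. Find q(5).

-41

Evaluate each Lagrange basis at w = 5:
L_0(5) = (4)·(3)/[(-1)·(-2)] = 6
L_1(5) = (5)·(3)/[(1)·(-1)] = -15
L_2(5) = (5)·(4)/[(2)·(1)] = 10
Sum: 4·(6) + 3·(-15) + (-2)·(10) = -41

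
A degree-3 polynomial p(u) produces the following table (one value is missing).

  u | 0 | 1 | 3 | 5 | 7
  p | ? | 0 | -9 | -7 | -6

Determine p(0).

The 4 known values determine p uniquely (degree ≤ 3).
L_0(0) = (-3)·(-5)·(-7)/[(-2)·(-4)·(-6)] = 35/16
L_1(0) = (-1)·(-5)·(-7)/[(2)·(-2)·(-4)] = -35/16
L_2(0) = (-1)·(-3)·(-7)/[(4)·(2)·(-2)] = 21/16
L_3(0) = (-1)·(-3)·(-5)/[(6)·(4)·(2)] = -5/16
Sum: 0 + (-9)·(-35/16) + (-7)·(21/16) + (-6)·(-5/16) = 99/8

99/8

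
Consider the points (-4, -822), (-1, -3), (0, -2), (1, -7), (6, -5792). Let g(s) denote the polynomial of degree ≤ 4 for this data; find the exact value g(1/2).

Using Newton's divided-difference form:
g[-4,-1] = (-3 - (-822)) / (-1 - (-4)) = 273
g[-1,0] = (-2 - (-3)) / (0 - (-1)) = 1
g[0,1] = (-7 - (-2)) / (1 - 0) = -5
g[1,6] = (-5792 - (-7)) / (6 - 1) = -1157
g[-4,-1,0] = (1 - 273) / (0 - (-4)) = -68
g[-1,0,1] = (-5 - 1) / (1 - (-1)) = -3
g[0,1,6] = (-1157 - (-5)) / (6 - 0) = -192
g[-4,-1,0,1] = (-3 - (-68)) / (1 - (-4)) = 13
g[-1,0,1,6] = (-192 - (-3)) / (6 - (-1)) = -27
g[-4,-1,0,1,6] = (-27 - 13) / (6 - (-4)) = -4
g(1/2) = -822 + 273·(9/2) + (-68)·(9/2)·(3/2) + 13·(9/2)·(3/2)·(1/2) + (-4)·(9/2)·(3/2)·(1/2)·(-1/2) = -15/8

-15/8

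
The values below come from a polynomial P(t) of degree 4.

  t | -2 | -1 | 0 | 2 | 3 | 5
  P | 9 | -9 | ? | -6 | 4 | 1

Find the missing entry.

The 5 known values determine P uniquely (degree ≤ 4).
L_0(0) = (1)·(-2)·(-3)·(-5)/[(-1)·(-4)·(-5)·(-7)] = -3/14
L_1(0) = (2)·(-2)·(-3)·(-5)/[(1)·(-3)·(-4)·(-6)] = 5/6
L_2(0) = (2)·(1)·(-3)·(-5)/[(4)·(3)·(-1)·(-3)] = 5/6
L_3(0) = (2)·(1)·(-2)·(-5)/[(5)·(4)·(1)·(-2)] = -1/2
L_4(0) = (2)·(1)·(-2)·(-3)/[(7)·(6)·(3)·(2)] = 1/21
Sum: 9·(-3/14) + (-9)·(5/6) + (-6)·(5/6) + 4·(-1/2) + 1·(1/21) = -344/21

-344/21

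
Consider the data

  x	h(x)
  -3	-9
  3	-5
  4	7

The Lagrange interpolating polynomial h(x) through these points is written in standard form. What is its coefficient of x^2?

34/21

L_0(x) = (x - 3)(x - 4) / [42] = (1/42)x^2 - (1/6)x + 2/7
L_1(x) = (x + 3)(x - 4) / [-6] = -(1/6)x^2 + (1/6)x + 2
L_2(x) = (x + 3)(x - 3) / [7] = (1/7)x^2 - 9/7
h(x) = (-9)·L_0 + (-5)·L_1 + 7·L_2
Only the coefficient of x^2 is needed; take it from each L_i and combine:
(-9)·(1/42) + (-5)·(-1/6) + 7·(1/7) = 34/21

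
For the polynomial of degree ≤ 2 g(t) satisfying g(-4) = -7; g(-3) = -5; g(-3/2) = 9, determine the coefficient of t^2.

44/15

The leading coefficient equals the top divided difference g[-4,-3,-3/2].
g[-4,-3] = (-5 - (-7)) / (-3 - (-4)) = 2
g[-3,-3/2] = (9 - (-5)) / (-3/2 - (-3)) = 28/3
g[-4,-3,-3/2] = (28/3 - 2) / (-3/2 - (-4)) = 44/15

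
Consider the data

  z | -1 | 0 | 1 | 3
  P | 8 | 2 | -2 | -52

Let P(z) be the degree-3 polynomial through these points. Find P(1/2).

Evaluate each Lagrange basis at z = 1/2:
L_0(1/2) = (1/2)·(-1/2)·(-5/2)/[(-1)·(-2)·(-4)] = -5/64
L_1(1/2) = (3/2)·(-1/2)·(-5/2)/[(1)·(-1)·(-3)] = 5/8
L_2(1/2) = (3/2)·(1/2)·(-5/2)/[(2)·(1)·(-2)] = 15/32
L_3(1/2) = (3/2)·(1/2)·(-1/2)/[(4)·(3)·(2)] = -1/64
Sum: 8·(-5/64) + 2·(5/8) + (-2)·(15/32) + (-52)·(-1/64) = 1/2

1/2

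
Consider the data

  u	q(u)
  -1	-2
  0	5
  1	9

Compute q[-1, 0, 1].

q[-1,0] = (5 - (-2)) / (0 - (-1)) = 7
q[0,1] = (9 - 5) / (1 - 0) = 4
q[-1,0,1] = (4 - 7) / (1 - (-1)) = -3/2

-3/2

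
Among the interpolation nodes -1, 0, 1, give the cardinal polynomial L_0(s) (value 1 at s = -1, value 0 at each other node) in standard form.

L_0(s) = (1/2)s^2 - (1/2)s

L_0(s) = s(s - 1) / [(-1)·(-2)]
       = (s^2 - s) / (2)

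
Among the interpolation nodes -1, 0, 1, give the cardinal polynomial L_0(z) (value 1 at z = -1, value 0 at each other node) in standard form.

L_0(z) = z(z - 1) / [(-1)·(-2)]
       = (z^2 - z) / (2)

L_0(z) = (1/2)z^2 - (1/2)z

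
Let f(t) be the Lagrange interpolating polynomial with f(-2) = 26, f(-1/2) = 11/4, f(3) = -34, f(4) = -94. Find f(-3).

Evaluate each Lagrange basis at t = -3:
L_0(-3) = (-5/2)·(-6)·(-7)/[(-3/2)·(-5)·(-6)] = 7/3
L_1(-3) = (-1)·(-6)·(-7)/[(3/2)·(-7/2)·(-9/2)] = -16/9
L_2(-3) = (-1)·(-5/2)·(-7)/[(5)·(7/2)·(-1)] = 1
L_3(-3) = (-1)·(-5/2)·(-6)/[(6)·(9/2)·(1)] = -5/9
Sum: 26·(7/3) + 11/4·(-16/9) + (-34)·(1) + (-94)·(-5/9) = 74

74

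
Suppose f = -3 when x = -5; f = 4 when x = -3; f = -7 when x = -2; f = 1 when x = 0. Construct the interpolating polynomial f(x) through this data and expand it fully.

Newton's divided differences:
f[-5,-3] = (4 - (-3)) / (-3 - (-5)) = 7/2
f[-3,-2] = (-7 - 4) / (-2 - (-3)) = -11
f[-2,0] = (1 - (-7)) / (0 - (-2)) = 4
f[-5,-3,-2] = (-11 - 7/2) / (-2 - (-5)) = -29/6
f[-3,-2,0] = (4 - (-11)) / (0 - (-3)) = 5
f[-5,-3,-2,0] = (5 - (-29/6)) / (0 - (-5)) = 59/30
f(x) = -3 + (7/2)·(x + 5) + (-29/6)·(x + 5)(x + 3) + (59/30)·(x + 5)(x + 3)(x + 2)
Expanding: f(x) = (59/30)x^3 + (89/6)x^2 + (129/5)x + 1

f(x) = (59/30)x^3 + (89/6)x^2 + (129/5)x + 1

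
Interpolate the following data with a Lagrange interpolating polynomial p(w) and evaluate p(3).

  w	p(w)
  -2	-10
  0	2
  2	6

L_0(3) = (3)·(1)/[(-2)·(-4)] = 3/8
L_1(3) = (5)·(1)/[(2)·(-2)] = -5/4
L_2(3) = (5)·(3)/[(4)·(2)] = 15/8
Sum: (-10)·(3/8) + 2·(-5/4) + 6·(15/8) = 5

5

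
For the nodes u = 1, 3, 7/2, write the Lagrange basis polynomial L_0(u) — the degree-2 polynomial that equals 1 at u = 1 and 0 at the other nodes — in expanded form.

L_0(u) = (1/5)u^2 - (13/10)u + 21/10

L_0(u) = (u - 3)(u - 7/2) / [(-2)·(-5/2)]
       = (u^2 - (13/2)u + 21/2) / (5)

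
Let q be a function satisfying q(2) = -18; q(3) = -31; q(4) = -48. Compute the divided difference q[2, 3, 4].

-2

q[2,3] = (-31 - (-18)) / (3 - 2) = -13
q[3,4] = (-48 - (-31)) / (4 - 3) = -17
q[2,3,4] = (-17 - (-13)) / (4 - 2) = -2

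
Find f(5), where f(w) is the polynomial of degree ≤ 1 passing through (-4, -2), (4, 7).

65/8

L_0(5) = (1)/[(-8)] = -1/8
L_1(5) = (9)/[(8)] = 9/8
Sum: (-2)·(-1/8) + 7·(9/8) = 65/8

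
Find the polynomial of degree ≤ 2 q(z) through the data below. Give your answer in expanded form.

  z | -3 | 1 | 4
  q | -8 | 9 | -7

q(z) = -(115/84)z^2 + (127/84)z + 62/7

Build the Lagrange basis polynomials:
L_0(z) = (z - 1)(z - 4) / [28] = (1/28)z^2 - (5/28)z + 1/7
L_1(z) = (z + 3)(z - 4) / [-12] = -(1/12)z^2 + (1/12)z + 1
L_2(z) = (z + 3)(z - 1) / [21] = (1/21)z^2 + (2/21)z - 1/7
q(z) = (-8)·L_0 + 9·L_1 + (-7)·L_2
  (-8)·L_0(z) = -(2/7)z^2 + (10/7)z - 8/7
  9·L_1(z) = -(3/4)z^2 + (3/4)z + 9
  (-7)·L_2(z) = -(1/3)z^2 - (2/3)z + 1
Adding term by term: -(115/84)z^2 + (127/84)z + 62/7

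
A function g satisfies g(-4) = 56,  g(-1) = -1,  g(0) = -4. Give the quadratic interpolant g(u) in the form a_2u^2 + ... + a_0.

Newton's divided differences:
g[-4,-1] = (-1 - 56) / (-1 - (-4)) = -19
g[-1,0] = (-4 - (-1)) / (0 - (-1)) = -3
g[-4,-1,0] = (-3 - (-19)) / (0 - (-4)) = 4
g(u) = 56 + (-19)·(u + 4) + 4·(u + 4)(u + 1)
Expanding: g(u) = 4u^2 + u - 4

g(u) = 4u^2 + u - 4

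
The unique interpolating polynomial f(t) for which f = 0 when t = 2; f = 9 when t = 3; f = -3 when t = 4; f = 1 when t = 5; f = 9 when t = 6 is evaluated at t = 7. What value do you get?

Using Newton's divided-difference form:
f[2,3] = (9 - 0) / (3 - 2) = 9
f[3,4] = (-3 - 9) / (4 - 3) = -12
f[4,5] = (1 - (-3)) / (5 - 4) = 4
f[5,6] = (9 - 1) / (6 - 5) = 8
f[2,3,4] = (-12 - 9) / (4 - 2) = -21/2
f[3,4,5] = (4 - (-12)) / (5 - 3) = 8
f[4,5,6] = (8 - 4) / (6 - 4) = 2
f[2,3,4,5] = (8 - (-21/2)) / (5 - 2) = 37/6
f[3,4,5,6] = (2 - 8) / (6 - 3) = -2
f[2,3,4,5,6] = (-2 - 37/6) / (6 - 2) = -49/24
f(7) = 0 + 9·(5) + (-21/2)·(5)·(4) + (37/6)·(5)·(4)·(3) + (-49/24)·(5)·(4)·(3)·(2) = -40

-40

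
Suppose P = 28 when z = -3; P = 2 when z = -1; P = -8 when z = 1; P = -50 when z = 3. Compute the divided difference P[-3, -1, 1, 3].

-1

P[-3,-1] = (2 - 28) / (-1 - (-3)) = -13
P[-1,1] = (-8 - 2) / (1 - (-1)) = -5
P[1,3] = (-50 - (-8)) / (3 - 1) = -21
P[-3,-1,1] = (-5 - (-13)) / (1 - (-3)) = 2
P[-1,1,3] = (-21 - (-5)) / (3 - (-1)) = -4
P[-3,-1,1,3] = (-4 - 2) / (3 - (-3)) = -1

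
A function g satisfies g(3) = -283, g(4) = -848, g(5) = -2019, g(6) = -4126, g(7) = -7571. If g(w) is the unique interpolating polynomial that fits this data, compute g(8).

Using Newton's divided-difference form:
g[3,4] = (-848 - (-283)) / (4 - 3) = -565
g[4,5] = (-2019 - (-848)) / (5 - 4) = -1171
g[5,6] = (-4126 - (-2019)) / (6 - 5) = -2107
g[6,7] = (-7571 - (-4126)) / (7 - 6) = -3445
g[3,4,5] = (-1171 - (-565)) / (5 - 3) = -303
g[4,5,6] = (-2107 - (-1171)) / (6 - 4) = -468
g[5,6,7] = (-3445 - (-2107)) / (7 - 5) = -669
g[3,4,5,6] = (-468 - (-303)) / (6 - 3) = -55
g[4,5,6,7] = (-669 - (-468)) / (7 - 4) = -67
g[3,4,5,6,7] = (-67 - (-55)) / (7 - 3) = -3
g(8) = -283 + (-565)·(5) + (-303)·(5)·(4) + (-55)·(5)·(4)·(3) + (-3)·(5)·(4)·(3)·(2) = -12828

-12828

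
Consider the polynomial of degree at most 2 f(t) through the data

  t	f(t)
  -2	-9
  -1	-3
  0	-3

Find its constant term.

L_0(t) = (t + 1)t / [2] = (1/2)t^2 + (1/2)t
L_1(t) = (t + 2)t / [-1] = -t^2 - 2t
L_2(t) = (t + 2)(t + 1) / [2] = (1/2)t^2 + (3/2)t + 1
f(t) = (-9)·L_0 + (-3)·L_1 + (-3)·L_2
Only the constant term is needed; take it from each L_i and combine:
(-9)·(0) + (-3)·(0) + (-3)·(1) = -3

-3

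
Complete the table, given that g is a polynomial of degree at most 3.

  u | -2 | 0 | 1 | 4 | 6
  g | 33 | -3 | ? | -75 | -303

The 4 known values determine g uniquely (degree ≤ 3).
Evaluate each Lagrange basis at u = 1:
L_0(1) = (1)·(-3)·(-5)/[(-2)·(-6)·(-8)] = -5/32
L_1(1) = (3)·(-3)·(-5)/[(2)·(-4)·(-6)] = 15/16
L_2(1) = (3)·(1)·(-5)/[(6)·(4)·(-2)] = 5/16
L_3(1) = (3)·(1)·(-3)/[(8)·(6)·(2)] = -3/32
Sum: 33·(-5/32) + (-3)·(15/16) + (-75)·(5/16) + (-303)·(-3/32) = -3

-3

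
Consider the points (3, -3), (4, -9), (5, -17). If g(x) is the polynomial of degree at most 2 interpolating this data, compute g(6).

L_0(6) = (2)·(1)/[(-1)·(-2)] = 1
L_1(6) = (3)·(1)/[(1)·(-1)] = -3
L_2(6) = (3)·(2)/[(2)·(1)] = 3
Sum: (-3)·(1) + (-9)·(-3) + (-17)·(3) = -27

-27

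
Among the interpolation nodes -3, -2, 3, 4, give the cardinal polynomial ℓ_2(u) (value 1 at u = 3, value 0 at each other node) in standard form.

ℓ_2(u) = (u + 3)(u + 2)(u - 4) / [(6)·(5)·(-1)]
       = (u^3 + u^2 - 14u - 24) / (-30)

ℓ_2(u) = -(1/30)u^3 - (1/30)u^2 + (7/15)u + 4/5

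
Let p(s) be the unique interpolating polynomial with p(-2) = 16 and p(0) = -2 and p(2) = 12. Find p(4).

L_0(4) = (4)·(2)/[(-2)·(-4)] = 1
L_1(4) = (6)·(2)/[(2)·(-2)] = -3
L_2(4) = (6)·(4)/[(4)·(2)] = 3
Sum: 16·(1) + (-2)·(-3) + 12·(3) = 58

58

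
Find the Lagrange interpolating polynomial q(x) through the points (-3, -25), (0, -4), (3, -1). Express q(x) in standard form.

L_0(x) = x(x - 3) / [18] = (1/18)x^2 - (1/6)x
L_1(x) = (x + 3)(x - 3) / [-9] = -(1/9)x^2 + 1
L_2(x) = (x + 3)x / [18] = (1/18)x^2 + (1/6)x
q(x) = (-25)·L_0 + (-4)·L_1 + (-1)·L_2
  (-25)·L_0(x) = -(25/18)x^2 + (25/6)x
  (-4)·L_1(x) = (4/9)x^2 - 4
  (-1)·L_2(x) = -(1/18)x^2 - (1/6)x
Adding term by term: -x^2 + 4x - 4

q(x) = -x^2 + 4x - 4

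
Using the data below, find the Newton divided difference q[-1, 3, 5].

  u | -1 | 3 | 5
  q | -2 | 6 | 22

1

q[-1,3] = (6 - (-2)) / (3 - (-1)) = 2
q[3,5] = (22 - 6) / (5 - 3) = 8
q[-1,3,5] = (8 - 2) / (5 - (-1)) = 1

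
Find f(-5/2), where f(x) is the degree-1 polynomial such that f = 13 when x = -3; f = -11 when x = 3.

Evaluate each Lagrange basis at x = -5/2:
L_0(-5/2) = (-11/2)/[(-6)] = 11/12
L_1(-5/2) = (1/2)/[(6)] = 1/12
Sum: 13·(11/12) + (-11)·(1/12) = 11

11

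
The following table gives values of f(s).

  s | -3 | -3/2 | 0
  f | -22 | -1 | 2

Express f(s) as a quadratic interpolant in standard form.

Newton's divided differences:
f[-3,-3/2] = (-1 - (-22)) / (-3/2 - (-3)) = 14
f[-3/2,0] = (2 - (-1)) / (0 - (-3/2)) = 2
f[-3,-3/2,0] = (2 - 14) / (0 - (-3)) = -4
f(s) = -22 + 14·(s + 3) + (-4)·(s + 3)(s + 3/2)
Expanding: f(s) = -4s^2 - 4s + 2

f(s) = -4s^2 - 4s + 2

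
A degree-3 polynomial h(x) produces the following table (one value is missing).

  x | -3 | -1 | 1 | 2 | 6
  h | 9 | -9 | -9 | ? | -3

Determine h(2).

-40/7

The 4 known values determine h uniquely (degree ≤ 3).
Evaluate each Lagrange basis at x = 2:
L_0(2) = (3)·(1)·(-4)/[(-2)·(-4)·(-9)] = 1/6
L_1(2) = (5)·(1)·(-4)/[(2)·(-2)·(-7)] = -5/7
L_2(2) = (5)·(3)·(-4)/[(4)·(2)·(-5)] = 3/2
L_3(2) = (5)·(3)·(1)/[(9)·(7)·(5)] = 1/21
Sum: 9·(1/6) + (-9)·(-5/7) + (-9)·(3/2) + (-3)·(1/21) = -40/7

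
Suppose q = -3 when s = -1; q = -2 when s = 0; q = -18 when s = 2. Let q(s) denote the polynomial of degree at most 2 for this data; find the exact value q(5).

-87

Evaluate each Lagrange basis at s = 5:
L_0(5) = (5)·(3)/[(-1)·(-3)] = 5
L_1(5) = (6)·(3)/[(1)·(-2)] = -9
L_2(5) = (6)·(5)/[(3)·(2)] = 5
Sum: (-3)·(5) + (-2)·(-9) + (-18)·(5) = -87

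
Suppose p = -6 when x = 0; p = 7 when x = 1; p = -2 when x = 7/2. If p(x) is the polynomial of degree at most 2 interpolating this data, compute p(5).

-251/7

Evaluate each Lagrange basis at x = 5:
L_0(5) = (4)·(3/2)/[(-1)·(-7/2)] = 12/7
L_1(5) = (5)·(3/2)/[(1)·(-5/2)] = -3
L_2(5) = (5)·(4)/[(7/2)·(5/2)] = 16/7
Sum: (-6)·(12/7) + 7·(-3) + (-2)·(16/7) = -251/7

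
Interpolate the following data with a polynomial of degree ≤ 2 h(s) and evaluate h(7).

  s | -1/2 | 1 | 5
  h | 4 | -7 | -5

Evaluate each Lagrange basis at s = 7:
L_0(7) = (6)·(2)/[(-3/2)·(-11/2)] = 16/11
L_1(7) = (15/2)·(2)/[(3/2)·(-4)] = -5/2
L_2(7) = (15/2)·(6)/[(11/2)·(4)] = 45/22
Sum: 4·(16/11) + (-7)·(-5/2) + (-5)·(45/22) = 144/11

144/11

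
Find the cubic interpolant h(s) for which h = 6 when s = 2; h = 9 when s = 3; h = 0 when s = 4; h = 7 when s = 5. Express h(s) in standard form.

h(s) = (14/3)s^3 - 48s^2 + (463/3)s - 148

L_0(s) = (s - 3)(s - 4)(s - 5) / [-6] = -(1/6)s^3 + 2s^2 - (47/6)s + 10
L_1(s) = (s - 2)(s - 4)(s - 5) / [2] = (1/2)s^3 - (11/2)s^2 + 19s - 20
L_2(s) = (s - 2)(s - 3)(s - 5) / [-2] = -(1/2)s^3 + 5s^2 - (31/2)s + 15
L_3(s) = (s - 2)(s - 3)(s - 4) / [6] = (1/6)s^3 - (3/2)s^2 + (13/3)s - 4
h(s) = 6·L_0 + 9·L_1 + 0·L_2 + 7·L_3
  6·L_0(s) = -s^3 + 12s^2 - 47s + 60
  9·L_1(s) = (9/2)s^3 - (99/2)s^2 + 171s - 180
  0·L_2(s) = 0
  7·L_3(s) = (7/6)s^3 - (21/2)s^2 + (91/3)s - 28
Adding term by term: (14/3)s^3 - 48s^2 + (463/3)s - 148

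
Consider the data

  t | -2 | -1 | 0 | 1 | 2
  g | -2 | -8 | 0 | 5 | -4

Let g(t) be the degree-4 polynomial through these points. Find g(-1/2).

-291/64

Evaluate each Lagrange basis at t = -1/2:
L_0(-1/2) = (1/2)·(-1/2)·(-3/2)·(-5/2)/[(-1)·(-2)·(-3)·(-4)] = -5/128
L_1(-1/2) = (3/2)·(-1/2)·(-3/2)·(-5/2)/[(1)·(-1)·(-2)·(-3)] = 15/32
L_2(-1/2) = (3/2)·(1/2)·(-3/2)·(-5/2)/[(2)·(1)·(-1)·(-2)] = 45/64
L_3(-1/2) = (3/2)·(1/2)·(-1/2)·(-5/2)/[(3)·(2)·(1)·(-1)] = -5/32
L_4(-1/2) = (3/2)·(1/2)·(-1/2)·(-3/2)/[(4)·(3)·(2)·(1)] = 3/128
Sum: (-2)·(-5/128) + (-8)·(15/32) + 0 + 5·(-5/32) + (-4)·(3/128) = -291/64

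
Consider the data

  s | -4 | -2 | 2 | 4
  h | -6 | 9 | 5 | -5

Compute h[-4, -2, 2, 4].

3/32

h[-4,-2] = (9 - (-6)) / (-2 - (-4)) = 15/2
h[-2,2] = (5 - 9) / (2 - (-2)) = -1
h[2,4] = (-5 - 5) / (4 - 2) = -5
h[-4,-2,2] = (-1 - 15/2) / (2 - (-4)) = -17/12
h[-2,2,4] = (-5 - (-1)) / (4 - (-2)) = -2/3
h[-4,-2,2,4] = (-2/3 - (-17/12)) / (4 - (-4)) = 3/32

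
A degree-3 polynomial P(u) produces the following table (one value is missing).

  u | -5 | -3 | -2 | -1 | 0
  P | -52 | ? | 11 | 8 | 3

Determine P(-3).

The 4 known values determine P uniquely (degree ≤ 3).
Evaluate each Lagrange basis at u = -3:
L_0(-3) = (-1)·(-2)·(-3)/[(-3)·(-4)·(-5)] = 1/10
L_1(-3) = (2)·(-2)·(-3)/[(3)·(-1)·(-2)] = 2
L_2(-3) = (2)·(-1)·(-3)/[(4)·(1)·(-1)] = -3/2
L_3(-3) = (2)·(-1)·(-2)/[(5)·(2)·(1)] = 2/5
Sum: (-52)·(1/10) + 11·(2) + 8·(-3/2) + 3·(2/5) = 6

6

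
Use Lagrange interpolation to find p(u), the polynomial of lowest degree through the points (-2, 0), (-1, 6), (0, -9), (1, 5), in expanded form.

L_0(u) = (u + 1)u(u - 1) / [-6] = -(1/6)u^3 + (1/6)u
L_1(u) = (u + 2)u(u - 1) / [2] = (1/2)u^3 + (1/2)u^2 - u
L_2(u) = (u + 2)(u + 1)(u - 1) / [-2] = -(1/2)u^3 - u^2 + (1/2)u + 1
L_3(u) = (u + 2)(u + 1)u / [6] = (1/6)u^3 + (1/2)u^2 + (1/3)u
p(u) = 0·L_0 + 6·L_1 + (-9)·L_2 + 5·L_3
  0·L_0(u) = 0
  6·L_1(u) = 3u^3 + 3u^2 - 6u
  (-9)·L_2(u) = (9/2)u^3 + 9u^2 - (9/2)u - 9
  5·L_3(u) = (5/6)u^3 + (5/2)u^2 + (5/3)u
Adding term by term: (25/3)u^3 + (29/2)u^2 - (53/6)u - 9

p(u) = (25/3)u^3 + (29/2)u^2 - (53/6)u - 9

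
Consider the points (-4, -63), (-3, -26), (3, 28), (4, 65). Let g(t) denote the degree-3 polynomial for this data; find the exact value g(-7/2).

-335/8

Using Newton's divided-difference form:
g[-4,-3] = (-26 - (-63)) / (-3 - (-4)) = 37
g[-3,3] = (28 - (-26)) / (3 - (-3)) = 9
g[3,4] = (65 - 28) / (4 - 3) = 37
g[-4,-3,3] = (9 - 37) / (3 - (-4)) = -4
g[-3,3,4] = (37 - 9) / (4 - (-3)) = 4
g[-4,-3,3,4] = (4 - (-4)) / (4 - (-4)) = 1
g(-7/2) = -63 + 37·(1/2) + (-4)·(1/2)·(-1/2) + 1·(1/2)·(-1/2)·(-13/2) = -335/8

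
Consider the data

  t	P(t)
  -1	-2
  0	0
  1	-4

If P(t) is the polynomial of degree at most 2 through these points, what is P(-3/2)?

Evaluate each Lagrange basis at t = -3/2:
L_0(-3/2) = (-3/2)·(-5/2)/[(-1)·(-2)] = 15/8
L_1(-3/2) = (-1/2)·(-5/2)/[(1)·(-1)] = -5/4
L_2(-3/2) = (-1/2)·(-3/2)/[(2)·(1)] = 3/8
Sum: (-2)·(15/8) + 0 + (-4)·(3/8) = -21/4

-21/4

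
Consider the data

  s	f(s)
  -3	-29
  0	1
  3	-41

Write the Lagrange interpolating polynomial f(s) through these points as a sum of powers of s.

L_0(s) = s(s - 3) / [18] = (1/18)s^2 - (1/6)s
L_1(s) = (s + 3)(s - 3) / [-9] = -(1/9)s^2 + 1
L_2(s) = (s + 3)s / [18] = (1/18)s^2 + (1/6)s
f(s) = (-29)·L_0 + 1·L_1 + (-41)·L_2
  (-29)·L_0(s) = -(29/18)s^2 + (29/6)s
  1·L_1(s) = -(1/9)s^2 + 1
  (-41)·L_2(s) = -(41/18)s^2 - (41/6)s
Adding term by term: -4s^2 - 2s + 1

f(s) = -4s^2 - 2s + 1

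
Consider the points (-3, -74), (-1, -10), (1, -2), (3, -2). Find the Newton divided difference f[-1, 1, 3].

f[-1,1] = (-2 - (-10)) / (1 - (-1)) = 4
f[1,3] = (-2 - (-2)) / (3 - 1) = 0
f[-1,1,3] = (0 - 4) / (3 - (-1)) = -1

-1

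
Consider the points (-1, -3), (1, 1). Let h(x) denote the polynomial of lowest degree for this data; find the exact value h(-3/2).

L_0(-3/2) = (-5/2)/[(-2)] = 5/4
L_1(-3/2) = (-1/2)/[(2)] = -1/4
Sum: (-3)·(5/4) + 1·(-1/4) = -4

-4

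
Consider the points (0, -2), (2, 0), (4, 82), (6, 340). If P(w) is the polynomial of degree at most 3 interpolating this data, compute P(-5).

-287

Evaluate each Lagrange basis at w = -5:
L_0(-5) = (-7)·(-9)·(-11)/[(-2)·(-4)·(-6)] = 231/16
L_1(-5) = (-5)·(-9)·(-11)/[(2)·(-2)·(-4)] = -495/16
L_2(-5) = (-5)·(-7)·(-11)/[(4)·(2)·(-2)] = 385/16
L_3(-5) = (-5)·(-7)·(-9)/[(6)·(4)·(2)] = -105/16
Sum: (-2)·(231/16) + 0 + 82·(385/16) + 340·(-105/16) = -287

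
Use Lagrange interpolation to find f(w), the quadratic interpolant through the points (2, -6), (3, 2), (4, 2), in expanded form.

f(w) = -4w^2 + 28w - 46

Build the Lagrange basis polynomials:
L_0(w) = (w - 3)(w - 4) / [2] = (1/2)w^2 - (7/2)w + 6
L_1(w) = (w - 2)(w - 4) / [-1] = -w^2 + 6w - 8
L_2(w) = (w - 2)(w - 3) / [2] = (1/2)w^2 - (5/2)w + 3
f(w) = (-6)·L_0 + 2·L_1 + 2·L_2
  (-6)·L_0(w) = -3w^2 + 21w - 36
  2·L_1(w) = -2w^2 + 12w - 16
  2·L_2(w) = w^2 - 5w + 6
Adding term by term: -4w^2 + 28w - 46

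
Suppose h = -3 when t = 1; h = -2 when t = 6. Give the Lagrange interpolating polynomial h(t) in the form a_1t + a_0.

h(t) = (1/5)t - 16/5

Build the Lagrange basis polynomials:
L_0(t) = (t - 6) / [-5] = -(1/5)t + 6/5
L_1(t) = (t - 1) / [5] = (1/5)t - 1/5
h(t) = (-3)·L_0 + (-2)·L_1
  (-3)·L_0(t) = (3/5)t - 18/5
  (-2)·L_1(t) = -(2/5)t + 2/5
Adding term by term: (1/5)t - 16/5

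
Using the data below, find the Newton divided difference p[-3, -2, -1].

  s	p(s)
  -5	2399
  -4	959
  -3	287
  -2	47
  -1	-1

p[-3,-2] = (47 - 287) / (-2 - (-3)) = -240
p[-2,-1] = (-1 - 47) / (-1 - (-2)) = -48
p[-3,-2,-1] = (-48 - (-240)) / (-1 - (-3)) = 96

96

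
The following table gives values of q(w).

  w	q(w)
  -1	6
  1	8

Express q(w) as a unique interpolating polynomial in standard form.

Build the Lagrange basis polynomials:
L_0(w) = (w - 1) / [-2] = -(1/2)w + 1/2
L_1(w) = (w + 1) / [2] = (1/2)w + 1/2
q(w) = 6·L_0 + 8·L_1
  6·L_0(w) = -3w + 3
  8·L_1(w) = 4w + 4
Adding term by term: w + 7

q(w) = w + 7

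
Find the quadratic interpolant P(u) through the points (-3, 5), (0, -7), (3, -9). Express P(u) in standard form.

P(u) = (5/9)u^2 - (7/3)u - 7

L_0(u) = u(u - 3) / [18] = (1/18)u^2 - (1/6)u
L_1(u) = (u + 3)(u - 3) / [-9] = -(1/9)u^2 + 1
L_2(u) = (u + 3)u / [18] = (1/18)u^2 + (1/6)u
P(u) = 5·L_0 + (-7)·L_1 + (-9)·L_2
  5·L_0(u) = (5/18)u^2 - (5/6)u
  (-7)·L_1(u) = (7/9)u^2 - 7
  (-9)·L_2(u) = -(1/2)u^2 - (3/2)u
Adding term by term: (5/9)u^2 - (7/3)u - 7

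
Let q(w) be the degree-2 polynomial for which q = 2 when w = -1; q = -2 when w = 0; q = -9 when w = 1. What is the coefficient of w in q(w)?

-11/2

Build the Lagrange basis polynomials:
L_0(w) = w(w - 1) / [2] = (1/2)w^2 - (1/2)w
L_1(w) = (w + 1)(w - 1) / [-1] = -w^2 + 1
L_2(w) = (w + 1)w / [2] = (1/2)w^2 + (1/2)w
q(w) = 2·L_0 + (-2)·L_1 + (-9)·L_2
Only the coefficient of w is needed; take it from each L_i and combine:
2·(-1/2) + (-2)·(0) + (-9)·(1/2) = -11/2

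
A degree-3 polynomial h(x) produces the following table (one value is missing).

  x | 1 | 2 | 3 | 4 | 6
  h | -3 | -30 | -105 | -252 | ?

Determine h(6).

-858

The 4 known values determine h uniquely (degree ≤ 3).
L_0(6) = (4)·(3)·(2)/[(-1)·(-2)·(-3)] = -4
L_1(6) = (5)·(3)·(2)/[(1)·(-1)·(-2)] = 15
L_2(6) = (5)·(4)·(2)/[(2)·(1)·(-1)] = -20
L_3(6) = (5)·(4)·(3)/[(3)·(2)·(1)] = 10
Sum: (-3)·(-4) + (-30)·(15) + (-105)·(-20) + (-252)·(10) = -858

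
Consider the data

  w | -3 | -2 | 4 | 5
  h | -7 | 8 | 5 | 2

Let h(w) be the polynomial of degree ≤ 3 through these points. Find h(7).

179/28

Using Newton's divided-difference form:
h[-3,-2] = (8 - (-7)) / (-2 - (-3)) = 15
h[-2,4] = (5 - 8) / (4 - (-2)) = -1/2
h[4,5] = (2 - 5) / (5 - 4) = -3
h[-3,-2,4] = (-1/2 - 15) / (4 - (-3)) = -31/14
h[-2,4,5] = (-3 - (-1/2)) / (5 - (-2)) = -5/14
h[-3,-2,4,5] = (-5/14 - (-31/14)) / (5 - (-3)) = 13/56
h(7) = -7 + 15·(10) + (-31/14)·(10)·(9) + (13/56)·(10)·(9)·(3) = 179/28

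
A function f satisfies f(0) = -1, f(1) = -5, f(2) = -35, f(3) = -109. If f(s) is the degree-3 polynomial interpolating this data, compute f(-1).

-5

L_0(-1) = (-2)·(-3)·(-4)/[(-1)·(-2)·(-3)] = 4
L_1(-1) = (-1)·(-3)·(-4)/[(1)·(-1)·(-2)] = -6
L_2(-1) = (-1)·(-2)·(-4)/[(2)·(1)·(-1)] = 4
L_3(-1) = (-1)·(-2)·(-3)/[(3)·(2)·(1)] = -1
Sum: (-1)·(4) + (-5)·(-6) + (-35)·(4) + (-109)·(-1) = -5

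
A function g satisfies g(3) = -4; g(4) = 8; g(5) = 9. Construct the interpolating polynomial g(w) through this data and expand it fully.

L_0(w) = (w - 4)(w - 5) / [2] = (1/2)w^2 - (9/2)w + 10
L_1(w) = (w - 3)(w - 5) / [-1] = -w^2 + 8w - 15
L_2(w) = (w - 3)(w - 4) / [2] = (1/2)w^2 - (7/2)w + 6
g(w) = (-4)·L_0 + 8·L_1 + 9·L_2
  (-4)·L_0(w) = -2w^2 + 18w - 40
  8·L_1(w) = -8w^2 + 64w - 120
  9·L_2(w) = (9/2)w^2 - (63/2)w + 54
Adding term by term: -(11/2)w^2 + (101/2)w - 106

g(w) = -(11/2)w^2 + (101/2)w - 106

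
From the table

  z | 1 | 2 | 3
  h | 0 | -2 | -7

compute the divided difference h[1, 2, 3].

-3/2

h[1,2] = (-2 - 0) / (2 - 1) = -2
h[2,3] = (-7 - (-2)) / (3 - 2) = -5
h[1,2,3] = (-5 - (-2)) / (3 - 1) = -3/2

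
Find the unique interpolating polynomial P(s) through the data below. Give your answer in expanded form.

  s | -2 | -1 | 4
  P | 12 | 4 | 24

L_0(s) = (s + 1)(s - 4) / [6] = (1/6)s^2 - (1/2)s - 2/3
L_1(s) = (s + 2)(s - 4) / [-5] = -(1/5)s^2 + (2/5)s + 8/5
L_2(s) = (s + 2)(s + 1) / [30] = (1/30)s^2 + (1/10)s + 1/15
P(s) = 12·L_0 + 4·L_1 + 24·L_2
  12·L_0(s) = 2s^2 - 6s - 8
  4·L_1(s) = -(4/5)s^2 + (8/5)s + 32/5
  24·L_2(s) = (4/5)s^2 + (12/5)s + 8/5
Adding term by term: 2s^2 - 2s

P(s) = 2s^2 - 2s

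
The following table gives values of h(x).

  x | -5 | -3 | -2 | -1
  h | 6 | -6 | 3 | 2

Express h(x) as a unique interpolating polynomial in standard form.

h(x) = -(5/2)x^3 - 20x^2 - (87/2)x - 24

Build the Lagrange basis polynomials:
L_0(x) = (x + 3)(x + 2)(x + 1) / [-24] = -(1/24)x^3 - (1/4)x^2 - (11/24)x - 1/4
L_1(x) = (x + 5)(x + 2)(x + 1) / [4] = (1/4)x^3 + 2x^2 + (17/4)x + 5/2
L_2(x) = (x + 5)(x + 3)(x + 1) / [-3] = -(1/3)x^3 - 3x^2 - (23/3)x - 5
L_3(x) = (x + 5)(x + 3)(x + 2) / [8] = (1/8)x^3 + (5/4)x^2 + (31/8)x + 15/4
h(x) = 6·L_0 + (-6)·L_1 + 3·L_2 + 2·L_3
  6·L_0(x) = -(1/4)x^3 - (3/2)x^2 - (11/4)x - 3/2
  (-6)·L_1(x) = -(3/2)x^3 - 12x^2 - (51/2)x - 15
  3·L_2(x) = -x^3 - 9x^2 - 23x - 15
  2·L_3(x) = (1/4)x^3 + (5/2)x^2 + (31/4)x + 15/2
Adding term by term: -(5/2)x^3 - 20x^2 - (87/2)x - 24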